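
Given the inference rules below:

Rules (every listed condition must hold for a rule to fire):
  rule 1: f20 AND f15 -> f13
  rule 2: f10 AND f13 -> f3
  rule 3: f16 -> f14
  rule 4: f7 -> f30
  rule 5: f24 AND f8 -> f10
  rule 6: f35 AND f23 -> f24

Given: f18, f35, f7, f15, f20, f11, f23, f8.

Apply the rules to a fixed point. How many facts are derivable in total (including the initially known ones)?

Round 1 — rule 1, rule 4, rule 6, derive f13, f30, f24.
Round 2 — rule 5, derive f10.
Round 3 — rule 2, derive f3.
Closure: {f10, f11, f13, f15, f18, f20, f23, f24, f3, f30, f35, f7, f8} — 13 facts.

13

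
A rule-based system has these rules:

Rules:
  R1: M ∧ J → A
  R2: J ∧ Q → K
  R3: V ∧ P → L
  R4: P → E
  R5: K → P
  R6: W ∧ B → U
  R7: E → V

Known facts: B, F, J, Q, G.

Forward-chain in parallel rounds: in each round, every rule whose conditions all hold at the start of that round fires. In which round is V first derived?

4

Round 1: R2 [J ∧ Q → K]. Adds K.
Round 2: R5 [K → P]. Adds P.
Round 3: R4 [P → E]. Adds E.
Round 4: R7 [E → V]. Adds V.
V first appears in round 4.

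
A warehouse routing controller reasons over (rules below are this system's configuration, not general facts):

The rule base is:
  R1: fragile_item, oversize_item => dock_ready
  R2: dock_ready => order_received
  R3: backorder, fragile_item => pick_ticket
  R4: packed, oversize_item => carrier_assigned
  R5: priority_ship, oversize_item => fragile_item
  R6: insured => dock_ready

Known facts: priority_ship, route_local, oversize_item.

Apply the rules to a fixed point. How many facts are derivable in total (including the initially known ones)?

Round 1: R5 [priority_ship, oversize_item => fragile_item]. Adds fragile_item.
Round 2: R1 [fragile_item, oversize_item => dock_ready]. Adds dock_ready.
Round 3: R2 [dock_ready => order_received]. Adds order_received.
Closure: {dock_ready, fragile_item, order_received, oversize_item, priority_ship, route_local} — 6 facts.

6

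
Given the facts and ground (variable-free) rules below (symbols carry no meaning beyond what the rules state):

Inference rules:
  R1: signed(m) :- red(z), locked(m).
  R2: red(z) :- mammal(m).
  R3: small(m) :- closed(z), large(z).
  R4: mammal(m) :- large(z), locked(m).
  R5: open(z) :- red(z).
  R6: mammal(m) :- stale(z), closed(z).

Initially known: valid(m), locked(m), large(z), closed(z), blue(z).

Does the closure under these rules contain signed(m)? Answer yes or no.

Round 1: R3 [small(m) :- closed(z), large(z).]; R4 [mammal(m) :- large(z), locked(m).]. Adds small(m), mammal(m).
Round 2: R2 [red(z) :- mammal(m).]. Adds red(z).
Round 3: R1 [signed(m) :- red(z), locked(m).]; R5 [open(z) :- red(z).]. Adds signed(m), open(z).
signed(m) appears in round 3, so it is derivable.

yes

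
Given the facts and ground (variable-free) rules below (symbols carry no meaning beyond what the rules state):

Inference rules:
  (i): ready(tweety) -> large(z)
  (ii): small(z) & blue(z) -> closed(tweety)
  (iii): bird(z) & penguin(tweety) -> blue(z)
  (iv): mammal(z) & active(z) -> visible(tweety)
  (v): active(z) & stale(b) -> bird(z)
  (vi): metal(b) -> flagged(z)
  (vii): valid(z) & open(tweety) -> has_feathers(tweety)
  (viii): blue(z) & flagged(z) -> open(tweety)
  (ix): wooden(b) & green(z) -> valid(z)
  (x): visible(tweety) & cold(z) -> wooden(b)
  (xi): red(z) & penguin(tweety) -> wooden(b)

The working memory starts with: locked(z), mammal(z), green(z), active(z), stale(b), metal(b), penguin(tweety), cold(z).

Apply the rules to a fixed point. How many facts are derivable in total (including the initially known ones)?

Round 1: (iv) [mammal(z) & active(z) -> visible(tweety)]; (v) [active(z) & stale(b) -> bird(z)]; (vi) [metal(b) -> flagged(z)]. New: visible(tweety), bird(z), flagged(z).
Round 2: (iii) [bird(z) & penguin(tweety) -> blue(z)]; (x) [visible(tweety) & cold(z) -> wooden(b)]. New: blue(z), wooden(b).
Round 3: (viii) [blue(z) & flagged(z) -> open(tweety)]; (ix) [wooden(b) & green(z) -> valid(z)]. New: open(tweety), valid(z).
Round 4: (vii) [valid(z) & open(tweety) -> has_feathers(tweety)]. New: has_feathers(tweety).
Closure: {active(z), bird(z), blue(z), cold(z), flagged(z), green(z), has_feathers(tweety), locked(z), mammal(z), metal(b), open(tweety), penguin(tweety), stale(b), valid(z), visible(tweety), wooden(b)} — 16 facts.

16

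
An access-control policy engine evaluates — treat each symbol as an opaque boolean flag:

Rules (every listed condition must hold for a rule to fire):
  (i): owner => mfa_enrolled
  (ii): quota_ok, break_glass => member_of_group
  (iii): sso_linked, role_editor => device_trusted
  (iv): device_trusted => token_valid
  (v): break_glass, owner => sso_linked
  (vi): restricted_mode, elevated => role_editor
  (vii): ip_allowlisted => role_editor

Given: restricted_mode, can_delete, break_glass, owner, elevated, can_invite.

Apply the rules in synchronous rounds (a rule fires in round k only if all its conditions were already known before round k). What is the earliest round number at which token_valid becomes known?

Round 1 fires (i), (v), (vi), giving mfa_enrolled, sso_linked, role_editor.
Round 2 fires (iii), giving device_trusted.
Round 3 fires (iv), giving token_valid.
token_valid first appears in round 3.

3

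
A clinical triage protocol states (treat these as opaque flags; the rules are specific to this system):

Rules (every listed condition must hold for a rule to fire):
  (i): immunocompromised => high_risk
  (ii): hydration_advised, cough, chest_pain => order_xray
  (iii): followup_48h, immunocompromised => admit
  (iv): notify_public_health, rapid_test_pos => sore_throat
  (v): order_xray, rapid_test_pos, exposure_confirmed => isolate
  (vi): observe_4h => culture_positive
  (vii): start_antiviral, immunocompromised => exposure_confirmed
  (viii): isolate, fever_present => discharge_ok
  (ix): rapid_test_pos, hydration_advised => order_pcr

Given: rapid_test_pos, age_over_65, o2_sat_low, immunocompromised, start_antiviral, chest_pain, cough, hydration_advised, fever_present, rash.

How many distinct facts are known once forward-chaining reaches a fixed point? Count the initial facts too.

Round 1: (i) [immunocompromised => high_risk]; (ii) [hydration_advised, cough, chest_pain => order_xray]; (vii) [start_antiviral, immunocompromised => exposure_confirmed]; (ix) [rapid_test_pos, hydration_advised => order_pcr]. New: high_risk, order_xray, exposure_confirmed, order_pcr.
Round 2: (v) [order_xray, rapid_test_pos, exposure_confirmed => isolate]. New: isolate.
Round 3: (viii) [isolate, fever_present => discharge_ok]. New: discharge_ok.
Closure: {age_over_65, chest_pain, cough, discharge_ok, exposure_confirmed, fever_present, high_risk, hydration_advised, immunocompromised, isolate, o2_sat_low, order_pcr, order_xray, rapid_test_pos, rash, start_antiviral} — 16 facts.

16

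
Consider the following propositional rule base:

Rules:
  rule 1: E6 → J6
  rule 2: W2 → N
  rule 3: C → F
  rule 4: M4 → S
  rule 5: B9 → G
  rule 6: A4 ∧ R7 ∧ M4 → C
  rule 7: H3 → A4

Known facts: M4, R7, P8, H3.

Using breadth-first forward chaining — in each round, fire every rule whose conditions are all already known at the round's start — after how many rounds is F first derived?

3

Round 1 — rule 4, rule 7, derive S, A4.
Round 2 — rule 6, derive C.
Round 3 — rule 3, derive F.
F first appears in round 3.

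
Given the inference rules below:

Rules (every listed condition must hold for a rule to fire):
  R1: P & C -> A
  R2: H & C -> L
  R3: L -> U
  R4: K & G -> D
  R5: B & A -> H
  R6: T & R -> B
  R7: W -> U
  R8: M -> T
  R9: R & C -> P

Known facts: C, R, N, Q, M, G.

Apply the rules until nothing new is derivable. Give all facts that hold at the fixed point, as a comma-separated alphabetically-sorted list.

Round 1: R8 [M -> T]; R9 [R & C -> P]. New: T, P.
Round 2: R1 [P & C -> A]; R6 [T & R -> B]. New: A, B.
Round 3: R5 [B & A -> H]. New: H.
Round 4: R2 [H & C -> L]. New: L.
Round 5: R3 [L -> U]. New: U.

A, B, C, G, H, L, M, N, P, Q, R, T, U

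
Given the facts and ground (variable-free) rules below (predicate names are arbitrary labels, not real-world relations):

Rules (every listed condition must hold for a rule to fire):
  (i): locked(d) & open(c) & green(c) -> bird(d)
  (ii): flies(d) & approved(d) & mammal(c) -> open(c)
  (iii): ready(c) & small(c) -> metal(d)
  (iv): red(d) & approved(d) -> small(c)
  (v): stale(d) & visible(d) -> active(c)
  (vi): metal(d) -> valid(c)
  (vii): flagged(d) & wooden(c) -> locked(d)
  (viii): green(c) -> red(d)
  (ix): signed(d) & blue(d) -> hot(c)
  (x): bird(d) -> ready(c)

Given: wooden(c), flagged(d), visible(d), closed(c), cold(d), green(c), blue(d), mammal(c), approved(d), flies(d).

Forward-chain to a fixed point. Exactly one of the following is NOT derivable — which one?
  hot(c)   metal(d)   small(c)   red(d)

hot(c)

Round 1 fires (ii), (vii), (viii), giving open(c), locked(d), red(d).
Round 2 fires (i), (iv), giving bird(d), small(c).
Round 3 fires (x), giving ready(c).
Round 4 fires (iii), giving metal(d).
Round 5 fires (vi), giving valid(c).
Derived: red(d) (round 1), metal(d) (round 4), small(c) (round 2). hot(c) never appears in any round.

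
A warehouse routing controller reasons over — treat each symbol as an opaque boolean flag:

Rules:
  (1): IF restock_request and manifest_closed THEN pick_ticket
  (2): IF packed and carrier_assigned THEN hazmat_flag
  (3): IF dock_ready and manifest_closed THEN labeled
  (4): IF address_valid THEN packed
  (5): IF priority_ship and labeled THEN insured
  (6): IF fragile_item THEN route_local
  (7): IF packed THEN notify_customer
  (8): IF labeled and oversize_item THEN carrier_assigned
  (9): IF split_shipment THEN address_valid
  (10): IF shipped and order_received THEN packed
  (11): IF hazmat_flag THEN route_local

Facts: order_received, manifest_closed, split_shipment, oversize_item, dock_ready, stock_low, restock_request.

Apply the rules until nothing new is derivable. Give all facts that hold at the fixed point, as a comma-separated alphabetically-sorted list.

address_valid, carrier_assigned, dock_ready, hazmat_flag, labeled, manifest_closed, notify_customer, order_received, oversize_item, packed, pick_ticket, restock_request, route_local, split_shipment, stock_low

Round 1: (1) [IF restock_request and manifest_closed THEN pick_ticket]; (3) [IF dock_ready and manifest_closed THEN labeled]; (9) [IF split_shipment THEN address_valid]. New: pick_ticket, labeled, address_valid.
Round 2: (4) [IF address_valid THEN packed]; (8) [IF labeled and oversize_item THEN carrier_assigned]. New: packed, carrier_assigned.
Round 3: (2) [IF packed and carrier_assigned THEN hazmat_flag]; (7) [IF packed THEN notify_customer]. New: hazmat_flag, notify_customer.
Round 4: (11) [IF hazmat_flag THEN route_local]. New: route_local.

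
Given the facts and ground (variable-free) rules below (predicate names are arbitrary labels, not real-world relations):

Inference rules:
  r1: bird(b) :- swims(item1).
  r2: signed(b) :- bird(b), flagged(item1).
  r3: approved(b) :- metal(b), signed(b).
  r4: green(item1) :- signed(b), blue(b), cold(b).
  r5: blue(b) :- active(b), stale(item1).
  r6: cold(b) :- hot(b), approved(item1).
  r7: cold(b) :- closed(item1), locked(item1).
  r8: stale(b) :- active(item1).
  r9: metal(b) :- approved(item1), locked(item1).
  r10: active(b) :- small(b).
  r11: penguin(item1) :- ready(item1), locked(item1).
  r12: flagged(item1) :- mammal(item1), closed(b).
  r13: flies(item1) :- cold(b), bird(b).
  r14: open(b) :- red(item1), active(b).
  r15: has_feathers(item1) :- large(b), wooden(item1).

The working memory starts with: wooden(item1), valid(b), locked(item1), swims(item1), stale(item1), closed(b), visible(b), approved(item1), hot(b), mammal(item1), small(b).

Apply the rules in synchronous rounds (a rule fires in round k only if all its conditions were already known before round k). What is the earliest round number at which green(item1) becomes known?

3

Round 1 fires r1, r6, r9, r10, r12, giving bird(b), cold(b), metal(b), active(b), flagged(item1).
Round 2 fires r2, r5, r13, giving signed(b), blue(b), flies(item1).
Round 3 fires r3, r4, giving approved(b), green(item1).
green(item1) first appears in round 3.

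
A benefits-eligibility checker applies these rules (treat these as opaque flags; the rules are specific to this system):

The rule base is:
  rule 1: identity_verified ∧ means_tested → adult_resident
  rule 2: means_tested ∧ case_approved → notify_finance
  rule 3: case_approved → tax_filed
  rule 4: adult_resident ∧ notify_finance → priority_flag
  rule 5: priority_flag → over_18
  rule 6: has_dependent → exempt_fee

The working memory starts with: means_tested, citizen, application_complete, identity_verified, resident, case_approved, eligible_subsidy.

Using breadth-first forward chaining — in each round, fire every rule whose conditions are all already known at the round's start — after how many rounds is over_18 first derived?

3

Round 1: rule 1 [identity_verified ∧ means_tested → adult_resident]; rule 2 [means_tested ∧ case_approved → notify_finance]; rule 3 [case_approved → tax_filed]. Adds adult_resident, notify_finance, tax_filed.
Round 2: rule 4 [adult_resident ∧ notify_finance → priority_flag]. Adds priority_flag.
Round 3: rule 5 [priority_flag → over_18]. Adds over_18.
over_18 first appears in round 3.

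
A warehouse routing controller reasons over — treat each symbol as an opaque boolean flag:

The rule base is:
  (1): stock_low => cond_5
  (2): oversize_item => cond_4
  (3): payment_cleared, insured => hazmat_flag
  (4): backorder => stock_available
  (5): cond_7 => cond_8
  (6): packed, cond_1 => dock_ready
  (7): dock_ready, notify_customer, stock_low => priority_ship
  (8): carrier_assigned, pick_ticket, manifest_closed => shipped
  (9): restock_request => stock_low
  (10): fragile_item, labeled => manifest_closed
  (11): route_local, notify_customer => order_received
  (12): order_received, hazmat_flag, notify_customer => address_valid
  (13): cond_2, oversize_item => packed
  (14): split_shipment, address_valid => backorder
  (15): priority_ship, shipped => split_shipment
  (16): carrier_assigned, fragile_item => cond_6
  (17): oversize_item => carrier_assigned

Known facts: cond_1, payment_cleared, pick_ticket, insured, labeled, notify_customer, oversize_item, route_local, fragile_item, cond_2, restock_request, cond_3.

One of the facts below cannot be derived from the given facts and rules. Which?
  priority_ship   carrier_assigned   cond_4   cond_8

cond_8

Round 1: (2) [oversize_item => cond_4]; (3) [payment_cleared, insured => hazmat_flag]; (9) [restock_request => stock_low]; (10) [fragile_item, labeled => manifest_closed]; (11) [route_local, notify_customer => order_received]; (13) [cond_2, oversize_item => packed]; (17) [oversize_item => carrier_assigned]. New: cond_4, hazmat_flag, stock_low, manifest_closed, order_received, packed, carrier_assigned.
Round 2: (1) [stock_low => cond_5]; (6) [packed, cond_1 => dock_ready]; (8) [carrier_assigned, pick_ticket, manifest_closed => shipped]; (12) [order_received, hazmat_flag, notify_customer => address_valid]; (16) [carrier_assigned, fragile_item => cond_6]. New: cond_5, dock_ready, shipped, address_valid, cond_6.
Round 3: (7) [dock_ready, notify_customer, stock_low => priority_ship]. New: priority_ship.
Round 4: (15) [priority_ship, shipped => split_shipment]. New: split_shipment.
Round 5: (14) [split_shipment, address_valid => backorder]. New: backorder.
Round 6: (4) [backorder => stock_available]. New: stock_available.
Derived: carrier_assigned (round 1), priority_ship (round 3), cond_4 (round 1). cond_8 never appears in any round.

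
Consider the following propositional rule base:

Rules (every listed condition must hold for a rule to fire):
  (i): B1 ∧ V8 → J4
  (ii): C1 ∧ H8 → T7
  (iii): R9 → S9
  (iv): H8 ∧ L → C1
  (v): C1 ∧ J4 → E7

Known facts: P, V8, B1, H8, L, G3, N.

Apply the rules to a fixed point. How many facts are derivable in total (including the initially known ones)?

[1] (i) [B1 ∧ V8 → J4]; (iv) [H8 ∧ L → C1]. ⇒ new: J4, C1.
[2] (ii) [C1 ∧ H8 → T7]; (v) [C1 ∧ J4 → E7]. ⇒ new: T7, E7.
Closure: {B1, C1, E7, G3, H8, J4, L, N, P, T7, V8} — 11 facts.

11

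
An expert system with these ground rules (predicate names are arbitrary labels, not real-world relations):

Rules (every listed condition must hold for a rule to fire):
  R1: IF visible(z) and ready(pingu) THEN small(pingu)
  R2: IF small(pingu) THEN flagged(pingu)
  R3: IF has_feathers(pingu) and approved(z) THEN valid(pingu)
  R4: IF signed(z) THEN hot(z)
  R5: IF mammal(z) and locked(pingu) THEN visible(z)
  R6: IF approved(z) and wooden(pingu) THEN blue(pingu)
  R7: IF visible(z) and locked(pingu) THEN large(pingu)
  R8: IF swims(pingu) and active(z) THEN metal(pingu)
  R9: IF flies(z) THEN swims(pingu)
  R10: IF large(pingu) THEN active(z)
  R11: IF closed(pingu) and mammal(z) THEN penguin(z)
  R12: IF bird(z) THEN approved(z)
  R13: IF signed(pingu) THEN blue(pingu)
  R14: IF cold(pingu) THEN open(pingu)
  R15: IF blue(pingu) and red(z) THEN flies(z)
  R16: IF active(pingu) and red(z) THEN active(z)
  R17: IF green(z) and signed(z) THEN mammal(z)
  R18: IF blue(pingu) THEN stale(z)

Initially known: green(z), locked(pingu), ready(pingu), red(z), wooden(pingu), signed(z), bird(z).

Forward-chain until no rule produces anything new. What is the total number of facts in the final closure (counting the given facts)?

Round 1 — R4, R12, R17, derive hot(z), approved(z), mammal(z).
Round 2 — R5, R6, derive visible(z), blue(pingu).
Round 3 — R1, R7, R15, R18, derive small(pingu), large(pingu), flies(z), stale(z).
Round 4 — R2, R9, R10, derive flagged(pingu), swims(pingu), active(z).
Round 5 — R8, derive metal(pingu).
Closure: {active(z), approved(z), bird(z), blue(pingu), flagged(pingu), flies(z), green(z), hot(z), large(pingu), locked(pingu), mammal(z), metal(pingu), ready(pingu), red(z), signed(z), small(pingu), stale(z), swims(pingu), visible(z), wooden(pingu)} — 20 facts.

20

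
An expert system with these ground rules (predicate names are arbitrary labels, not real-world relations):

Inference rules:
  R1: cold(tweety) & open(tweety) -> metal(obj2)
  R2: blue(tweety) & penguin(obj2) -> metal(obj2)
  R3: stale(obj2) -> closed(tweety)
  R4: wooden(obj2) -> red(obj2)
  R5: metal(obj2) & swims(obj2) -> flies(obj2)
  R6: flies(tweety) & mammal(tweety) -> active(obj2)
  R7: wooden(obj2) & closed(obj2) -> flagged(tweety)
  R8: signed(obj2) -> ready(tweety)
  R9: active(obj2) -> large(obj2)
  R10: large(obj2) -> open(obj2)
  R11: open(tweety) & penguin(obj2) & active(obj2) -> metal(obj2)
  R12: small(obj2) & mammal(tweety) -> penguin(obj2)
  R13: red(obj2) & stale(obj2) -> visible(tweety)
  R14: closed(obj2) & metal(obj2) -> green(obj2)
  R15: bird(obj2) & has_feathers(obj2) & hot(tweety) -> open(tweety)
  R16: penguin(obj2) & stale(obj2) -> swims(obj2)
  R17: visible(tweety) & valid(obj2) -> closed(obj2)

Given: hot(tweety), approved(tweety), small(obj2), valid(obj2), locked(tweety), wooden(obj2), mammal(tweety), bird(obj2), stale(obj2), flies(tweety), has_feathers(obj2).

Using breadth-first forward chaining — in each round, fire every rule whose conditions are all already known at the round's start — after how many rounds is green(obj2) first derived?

Round 1: R3 [stale(obj2) -> closed(tweety)]; R4 [wooden(obj2) -> red(obj2)]; R6 [flies(tweety) & mammal(tweety) -> active(obj2)]; R12 [small(obj2) & mammal(tweety) -> penguin(obj2)]; R15 [bird(obj2) & has_feathers(obj2) & hot(tweety) -> open(tweety)]. Adds closed(tweety), red(obj2), active(obj2), penguin(obj2), open(tweety).
Round 2: R9 [active(obj2) -> large(obj2)]; R11 [open(tweety) & penguin(obj2) & active(obj2) -> metal(obj2)]; R13 [red(obj2) & stale(obj2) -> visible(tweety)]; R16 [penguin(obj2) & stale(obj2) -> swims(obj2)]. Adds large(obj2), metal(obj2), visible(tweety), swims(obj2).
Round 3: R5 [metal(obj2) & swims(obj2) -> flies(obj2)]; R10 [large(obj2) -> open(obj2)]; R17 [visible(tweety) & valid(obj2) -> closed(obj2)]. Adds flies(obj2), open(obj2), closed(obj2).
Round 4: R7 [wooden(obj2) & closed(obj2) -> flagged(tweety)]; R14 [closed(obj2) & metal(obj2) -> green(obj2)]. Adds flagged(tweety), green(obj2).
green(obj2) first appears in round 4.

4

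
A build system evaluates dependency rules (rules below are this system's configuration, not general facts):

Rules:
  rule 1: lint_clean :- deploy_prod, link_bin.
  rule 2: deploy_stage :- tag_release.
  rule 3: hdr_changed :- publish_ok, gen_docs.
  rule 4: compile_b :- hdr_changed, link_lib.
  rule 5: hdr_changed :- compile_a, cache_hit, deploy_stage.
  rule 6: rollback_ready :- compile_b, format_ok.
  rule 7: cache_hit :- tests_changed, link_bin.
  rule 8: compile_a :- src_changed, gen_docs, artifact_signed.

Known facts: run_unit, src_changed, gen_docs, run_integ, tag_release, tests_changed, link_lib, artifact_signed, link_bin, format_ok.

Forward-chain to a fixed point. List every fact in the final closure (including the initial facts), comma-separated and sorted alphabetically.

Round 1 fires rule 2, rule 7, rule 8, giving deploy_stage, cache_hit, compile_a.
Round 2 fires rule 5, giving hdr_changed.
Round 3 fires rule 4, giving compile_b.
Round 4 fires rule 6, giving rollback_ready.

artifact_signed, cache_hit, compile_a, compile_b, deploy_stage, format_ok, gen_docs, hdr_changed, link_bin, link_lib, rollback_ready, run_integ, run_unit, src_changed, tag_release, tests_changed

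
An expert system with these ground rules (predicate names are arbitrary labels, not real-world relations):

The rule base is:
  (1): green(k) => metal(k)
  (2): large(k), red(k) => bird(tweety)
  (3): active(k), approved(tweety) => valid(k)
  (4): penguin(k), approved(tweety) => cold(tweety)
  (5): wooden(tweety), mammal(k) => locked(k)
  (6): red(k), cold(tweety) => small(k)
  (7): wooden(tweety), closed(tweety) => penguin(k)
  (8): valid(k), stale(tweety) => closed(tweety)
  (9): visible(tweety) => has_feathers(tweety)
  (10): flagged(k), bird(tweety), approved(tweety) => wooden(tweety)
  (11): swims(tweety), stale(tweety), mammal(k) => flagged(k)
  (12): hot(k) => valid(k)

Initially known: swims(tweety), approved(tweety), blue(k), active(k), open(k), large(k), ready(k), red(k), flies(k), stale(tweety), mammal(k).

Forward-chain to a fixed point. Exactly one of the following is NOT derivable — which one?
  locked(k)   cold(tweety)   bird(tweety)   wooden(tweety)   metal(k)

Round 1: (2) [large(k), red(k) => bird(tweety)]; (3) [active(k), approved(tweety) => valid(k)]; (11) [swims(tweety), stale(tweety), mammal(k) => flagged(k)]. Adds bird(tweety), valid(k), flagged(k).
Round 2: (8) [valid(k), stale(tweety) => closed(tweety)]; (10) [flagged(k), bird(tweety), approved(tweety) => wooden(tweety)]. Adds closed(tweety), wooden(tweety).
Round 3: (5) [wooden(tweety), mammal(k) => locked(k)]; (7) [wooden(tweety), closed(tweety) => penguin(k)]. Adds locked(k), penguin(k).
Round 4: (4) [penguin(k), approved(tweety) => cold(tweety)]. Adds cold(tweety).
Round 5: (6) [red(k), cold(tweety) => small(k)]. Adds small(k).
Derived: cold(tweety) (round 4), bird(tweety) (round 1), locked(k) (round 3), wooden(tweety) (round 2). metal(k) never appears in any round.

metal(k)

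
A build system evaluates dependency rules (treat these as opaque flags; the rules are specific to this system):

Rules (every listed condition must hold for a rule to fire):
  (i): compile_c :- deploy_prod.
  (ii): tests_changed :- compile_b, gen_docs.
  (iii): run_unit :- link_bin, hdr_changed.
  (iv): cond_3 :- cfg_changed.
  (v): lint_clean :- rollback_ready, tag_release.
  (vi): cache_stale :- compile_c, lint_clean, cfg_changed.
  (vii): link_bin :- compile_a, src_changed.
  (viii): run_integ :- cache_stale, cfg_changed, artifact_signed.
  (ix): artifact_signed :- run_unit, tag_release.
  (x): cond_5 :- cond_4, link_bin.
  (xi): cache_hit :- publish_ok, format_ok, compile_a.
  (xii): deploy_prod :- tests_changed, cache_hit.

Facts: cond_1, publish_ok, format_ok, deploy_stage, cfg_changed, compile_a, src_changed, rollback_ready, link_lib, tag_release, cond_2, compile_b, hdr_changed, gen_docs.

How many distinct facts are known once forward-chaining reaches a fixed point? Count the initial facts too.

25

Round 1 fires (ii), (iv), (v), (vii), (xi), giving tests_changed, cond_3, lint_clean, link_bin, cache_hit.
Round 2 fires (iii), (xii), giving run_unit, deploy_prod.
Round 3 fires (i), (ix), giving compile_c, artifact_signed.
Round 4 fires (vi), giving cache_stale.
Round 5 fires (viii), giving run_integ.
Closure: {artifact_signed, cache_hit, cache_stale, cfg_changed, compile_a, compile_b, compile_c, cond_1, cond_2, cond_3, deploy_prod, deploy_stage, format_ok, gen_docs, hdr_changed, link_bin, link_lib, lint_clean, publish_ok, rollback_ready, run_integ, run_unit, src_changed, tag_release, tests_changed} — 25 facts.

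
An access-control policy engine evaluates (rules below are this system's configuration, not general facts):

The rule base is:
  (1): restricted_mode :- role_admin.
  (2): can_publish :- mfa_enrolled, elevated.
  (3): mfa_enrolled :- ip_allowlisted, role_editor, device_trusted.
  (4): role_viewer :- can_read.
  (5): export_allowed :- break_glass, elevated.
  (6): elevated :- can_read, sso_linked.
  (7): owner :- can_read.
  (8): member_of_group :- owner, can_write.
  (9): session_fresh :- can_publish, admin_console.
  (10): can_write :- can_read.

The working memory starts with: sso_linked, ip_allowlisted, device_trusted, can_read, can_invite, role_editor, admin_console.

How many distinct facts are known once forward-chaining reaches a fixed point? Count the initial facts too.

[1] (3) [mfa_enrolled :- ip_allowlisted, role_editor, device_trusted.]; (4) [role_viewer :- can_read.]; (6) [elevated :- can_read, sso_linked.]; (7) [owner :- can_read.]; (10) [can_write :- can_read.]. ⇒ new: mfa_enrolled, role_viewer, elevated, owner, can_write.
[2] (2) [can_publish :- mfa_enrolled, elevated.]; (8) [member_of_group :- owner, can_write.]. ⇒ new: can_publish, member_of_group.
[3] (9) [session_fresh :- can_publish, admin_console.]. ⇒ new: session_fresh.
Closure: {admin_console, can_invite, can_publish, can_read, can_write, device_trusted, elevated, ip_allowlisted, member_of_group, mfa_enrolled, owner, role_editor, role_viewer, session_fresh, sso_linked} — 15 facts.

15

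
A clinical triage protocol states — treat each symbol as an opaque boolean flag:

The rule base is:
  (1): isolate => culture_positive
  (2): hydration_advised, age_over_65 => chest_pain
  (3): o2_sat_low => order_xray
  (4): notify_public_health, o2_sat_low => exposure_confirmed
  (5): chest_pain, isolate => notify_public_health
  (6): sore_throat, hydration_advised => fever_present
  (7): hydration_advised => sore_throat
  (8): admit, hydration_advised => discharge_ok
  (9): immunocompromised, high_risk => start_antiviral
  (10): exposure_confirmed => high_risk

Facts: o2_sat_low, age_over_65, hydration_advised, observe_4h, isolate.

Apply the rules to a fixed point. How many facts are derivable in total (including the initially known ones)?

13

Round 1 fires (1), (2), (3), (7), giving culture_positive, chest_pain, order_xray, sore_throat.
Round 2 fires (5), (6), giving notify_public_health, fever_present.
Round 3 fires (4), giving exposure_confirmed.
Round 4 fires (10), giving high_risk.
Closure: {age_over_65, chest_pain, culture_positive, exposure_confirmed, fever_present, high_risk, hydration_advised, isolate, notify_public_health, o2_sat_low, observe_4h, order_xray, sore_throat} — 13 facts.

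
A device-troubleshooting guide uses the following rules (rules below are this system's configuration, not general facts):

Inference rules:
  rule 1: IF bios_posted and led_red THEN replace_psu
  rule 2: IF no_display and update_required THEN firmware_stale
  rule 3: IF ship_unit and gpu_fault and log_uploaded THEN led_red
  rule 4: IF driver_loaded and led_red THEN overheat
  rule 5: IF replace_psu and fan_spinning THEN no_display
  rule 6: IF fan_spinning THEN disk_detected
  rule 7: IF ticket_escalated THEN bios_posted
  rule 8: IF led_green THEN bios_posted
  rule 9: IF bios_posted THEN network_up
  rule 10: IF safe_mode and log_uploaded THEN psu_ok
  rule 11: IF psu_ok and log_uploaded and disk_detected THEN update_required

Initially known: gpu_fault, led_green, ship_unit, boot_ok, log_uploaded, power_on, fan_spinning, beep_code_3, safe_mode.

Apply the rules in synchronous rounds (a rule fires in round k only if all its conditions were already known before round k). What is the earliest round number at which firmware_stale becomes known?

4

Round 1: rule 3 [IF ship_unit and gpu_fault and log_uploaded THEN led_red]; rule 6 [IF fan_spinning THEN disk_detected]; rule 8 [IF led_green THEN bios_posted]; rule 10 [IF safe_mode and log_uploaded THEN psu_ok]. Adds led_red, disk_detected, bios_posted, psu_ok.
Round 2: rule 1 [IF bios_posted and led_red THEN replace_psu]; rule 9 [IF bios_posted THEN network_up]; rule 11 [IF psu_ok and log_uploaded and disk_detected THEN update_required]. Adds replace_psu, network_up, update_required.
Round 3: rule 5 [IF replace_psu and fan_spinning THEN no_display]. Adds no_display.
Round 4: rule 2 [IF no_display and update_required THEN firmware_stale]. Adds firmware_stale.
firmware_stale first appears in round 4.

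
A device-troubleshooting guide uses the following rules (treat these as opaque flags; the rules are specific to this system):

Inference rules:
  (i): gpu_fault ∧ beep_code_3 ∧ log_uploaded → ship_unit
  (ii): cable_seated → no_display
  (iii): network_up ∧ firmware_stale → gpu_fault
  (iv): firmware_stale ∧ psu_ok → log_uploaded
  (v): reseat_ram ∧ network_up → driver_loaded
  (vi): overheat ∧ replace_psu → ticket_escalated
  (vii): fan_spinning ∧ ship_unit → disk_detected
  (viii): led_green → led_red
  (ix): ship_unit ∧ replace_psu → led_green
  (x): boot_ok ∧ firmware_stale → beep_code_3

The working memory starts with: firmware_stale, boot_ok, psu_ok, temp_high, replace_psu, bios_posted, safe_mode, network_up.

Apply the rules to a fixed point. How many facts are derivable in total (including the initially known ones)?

14

[1] (iii) [network_up ∧ firmware_stale → gpu_fault]; (iv) [firmware_stale ∧ psu_ok → log_uploaded]; (x) [boot_ok ∧ firmware_stale → beep_code_3]. ⇒ new: gpu_fault, log_uploaded, beep_code_3.
[2] (i) [gpu_fault ∧ beep_code_3 ∧ log_uploaded → ship_unit]. ⇒ new: ship_unit.
[3] (ix) [ship_unit ∧ replace_psu → led_green]. ⇒ new: led_green.
[4] (viii) [led_green → led_red]. ⇒ new: led_red.
Closure: {beep_code_3, bios_posted, boot_ok, firmware_stale, gpu_fault, led_green, led_red, log_uploaded, network_up, psu_ok, replace_psu, safe_mode, ship_unit, temp_high} — 14 facts.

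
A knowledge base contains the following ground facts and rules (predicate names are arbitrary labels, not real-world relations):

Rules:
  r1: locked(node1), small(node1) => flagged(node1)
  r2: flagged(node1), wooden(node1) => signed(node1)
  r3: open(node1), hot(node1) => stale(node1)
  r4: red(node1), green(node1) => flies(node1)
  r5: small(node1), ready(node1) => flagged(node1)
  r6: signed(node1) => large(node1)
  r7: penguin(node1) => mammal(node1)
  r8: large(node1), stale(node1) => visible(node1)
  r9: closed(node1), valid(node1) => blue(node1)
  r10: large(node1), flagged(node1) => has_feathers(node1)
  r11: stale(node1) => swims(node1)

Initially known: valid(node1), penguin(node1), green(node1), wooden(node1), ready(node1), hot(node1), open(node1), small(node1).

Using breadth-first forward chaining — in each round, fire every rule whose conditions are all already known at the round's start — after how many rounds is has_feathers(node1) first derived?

4

Round 1 — r3, r5, r7, derive stale(node1), flagged(node1), mammal(node1).
Round 2 — r2, r11, derive signed(node1), swims(node1).
Round 3 — r6, derive large(node1).
Round 4 — r8, r10, derive visible(node1), has_feathers(node1).
has_feathers(node1) first appears in round 4.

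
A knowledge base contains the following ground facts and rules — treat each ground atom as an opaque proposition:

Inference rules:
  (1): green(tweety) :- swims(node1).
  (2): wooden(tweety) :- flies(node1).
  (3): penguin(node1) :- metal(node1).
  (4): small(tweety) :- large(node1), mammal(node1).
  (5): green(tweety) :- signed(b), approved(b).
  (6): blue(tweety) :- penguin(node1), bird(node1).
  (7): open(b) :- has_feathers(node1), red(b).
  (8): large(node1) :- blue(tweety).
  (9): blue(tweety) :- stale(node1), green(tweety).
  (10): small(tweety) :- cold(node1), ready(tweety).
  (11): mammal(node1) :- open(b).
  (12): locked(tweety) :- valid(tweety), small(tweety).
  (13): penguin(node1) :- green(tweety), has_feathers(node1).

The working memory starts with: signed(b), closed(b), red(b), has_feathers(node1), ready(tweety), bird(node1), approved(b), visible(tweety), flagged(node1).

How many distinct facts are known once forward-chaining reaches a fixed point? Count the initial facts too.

[1] (5) [green(tweety) :- signed(b), approved(b).]; (7) [open(b) :- has_feathers(node1), red(b).]. ⇒ new: green(tweety), open(b).
[2] (11) [mammal(node1) :- open(b).]; (13) [penguin(node1) :- green(tweety), has_feathers(node1).]. ⇒ new: mammal(node1), penguin(node1).
[3] (6) [blue(tweety) :- penguin(node1), bird(node1).]. ⇒ new: blue(tweety).
[4] (8) [large(node1) :- blue(tweety).]. ⇒ new: large(node1).
[5] (4) [small(tweety) :- large(node1), mammal(node1).]. ⇒ new: small(tweety).
Closure: {approved(b), bird(node1), blue(tweety), closed(b), flagged(node1), green(tweety), has_feathers(node1), large(node1), mammal(node1), open(b), penguin(node1), ready(tweety), red(b), signed(b), small(tweety), visible(tweety)} — 16 facts.

16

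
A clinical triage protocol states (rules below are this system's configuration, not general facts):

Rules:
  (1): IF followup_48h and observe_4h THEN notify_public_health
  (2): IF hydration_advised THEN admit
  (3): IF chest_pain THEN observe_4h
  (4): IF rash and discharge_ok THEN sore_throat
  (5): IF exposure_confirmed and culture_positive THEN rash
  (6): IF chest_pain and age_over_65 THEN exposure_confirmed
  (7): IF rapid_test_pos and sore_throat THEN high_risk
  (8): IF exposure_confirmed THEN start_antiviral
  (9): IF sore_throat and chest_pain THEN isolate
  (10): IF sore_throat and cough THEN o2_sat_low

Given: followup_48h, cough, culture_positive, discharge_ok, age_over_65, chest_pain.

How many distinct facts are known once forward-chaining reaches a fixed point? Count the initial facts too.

14

Round 1: (3) [IF chest_pain THEN observe_4h]; (6) [IF chest_pain and age_over_65 THEN exposure_confirmed]. New: observe_4h, exposure_confirmed.
Round 2: (1) [IF followup_48h and observe_4h THEN notify_public_health]; (5) [IF exposure_confirmed and culture_positive THEN rash]; (8) [IF exposure_confirmed THEN start_antiviral]. New: notify_public_health, rash, start_antiviral.
Round 3: (4) [IF rash and discharge_ok THEN sore_throat]. New: sore_throat.
Round 4: (9) [IF sore_throat and chest_pain THEN isolate]; (10) [IF sore_throat and cough THEN o2_sat_low]. New: isolate, o2_sat_low.
Closure: {age_over_65, chest_pain, cough, culture_positive, discharge_ok, exposure_confirmed, followup_48h, isolate, notify_public_health, o2_sat_low, observe_4h, rash, sore_throat, start_antiviral} — 14 facts.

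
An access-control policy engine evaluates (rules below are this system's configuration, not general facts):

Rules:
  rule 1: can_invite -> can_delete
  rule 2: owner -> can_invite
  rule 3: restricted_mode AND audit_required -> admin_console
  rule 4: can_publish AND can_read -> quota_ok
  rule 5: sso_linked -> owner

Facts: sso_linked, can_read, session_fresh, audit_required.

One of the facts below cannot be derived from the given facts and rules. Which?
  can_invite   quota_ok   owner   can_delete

Round 1: rule 5 [sso_linked -> owner]. Adds owner.
Round 2: rule 2 [owner -> can_invite]. Adds can_invite.
Round 3: rule 1 [can_invite -> can_delete]. Adds can_delete.
Derived: can_invite (round 2), can_delete (round 3), owner (round 1). quota_ok never appears in any round.

quota_ok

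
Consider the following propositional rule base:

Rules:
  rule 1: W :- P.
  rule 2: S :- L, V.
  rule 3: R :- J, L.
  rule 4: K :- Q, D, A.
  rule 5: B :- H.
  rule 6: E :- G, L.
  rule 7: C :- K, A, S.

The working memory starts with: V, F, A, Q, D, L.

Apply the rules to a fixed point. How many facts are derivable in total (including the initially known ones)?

Round 1: rule 2 [S :- L, V.]; rule 4 [K :- Q, D, A.]. Adds S, K.
Round 2: rule 7 [C :- K, A, S.]. Adds C.
Closure: {A, C, D, F, K, L, Q, S, V} — 9 facts.

9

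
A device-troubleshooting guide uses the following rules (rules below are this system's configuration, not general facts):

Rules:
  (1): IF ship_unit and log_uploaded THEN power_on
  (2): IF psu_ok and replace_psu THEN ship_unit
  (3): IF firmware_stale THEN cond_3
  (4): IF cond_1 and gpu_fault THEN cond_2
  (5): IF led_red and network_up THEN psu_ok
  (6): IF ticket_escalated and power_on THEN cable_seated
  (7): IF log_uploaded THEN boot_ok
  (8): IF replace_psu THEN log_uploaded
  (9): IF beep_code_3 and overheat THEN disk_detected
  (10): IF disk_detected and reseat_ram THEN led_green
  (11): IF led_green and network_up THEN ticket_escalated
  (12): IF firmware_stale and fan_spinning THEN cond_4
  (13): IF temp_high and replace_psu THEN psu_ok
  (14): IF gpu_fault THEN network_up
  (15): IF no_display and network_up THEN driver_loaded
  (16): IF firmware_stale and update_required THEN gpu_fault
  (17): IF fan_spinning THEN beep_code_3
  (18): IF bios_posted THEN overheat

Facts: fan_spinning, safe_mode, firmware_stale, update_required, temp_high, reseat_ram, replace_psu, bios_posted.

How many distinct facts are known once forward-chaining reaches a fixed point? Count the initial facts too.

Round 1: (3) [IF firmware_stale THEN cond_3]; (8) [IF replace_psu THEN log_uploaded]; (12) [IF firmware_stale and fan_spinning THEN cond_4]; (13) [IF temp_high and replace_psu THEN psu_ok]; (16) [IF firmware_stale and update_required THEN gpu_fault]; (17) [IF fan_spinning THEN beep_code_3]; (18) [IF bios_posted THEN overheat]. Adds cond_3, log_uploaded, cond_4, psu_ok, gpu_fault, beep_code_3, overheat.
Round 2: (2) [IF psu_ok and replace_psu THEN ship_unit]; (7) [IF log_uploaded THEN boot_ok]; (9) [IF beep_code_3 and overheat THEN disk_detected]; (14) [IF gpu_fault THEN network_up]. Adds ship_unit, boot_ok, disk_detected, network_up.
Round 3: (1) [IF ship_unit and log_uploaded THEN power_on]; (10) [IF disk_detected and reseat_ram THEN led_green]. Adds power_on, led_green.
Round 4: (11) [IF led_green and network_up THEN ticket_escalated]. Adds ticket_escalated.
Round 5: (6) [IF ticket_escalated and power_on THEN cable_seated]. Adds cable_seated.
Closure: {beep_code_3, bios_posted, boot_ok, cable_seated, cond_3, cond_4, disk_detected, fan_spinning, firmware_stale, gpu_fault, led_green, log_uploaded, network_up, overheat, power_on, psu_ok, replace_psu, reseat_ram, safe_mode, ship_unit, temp_high, ticket_escalated, update_required} — 23 facts.

23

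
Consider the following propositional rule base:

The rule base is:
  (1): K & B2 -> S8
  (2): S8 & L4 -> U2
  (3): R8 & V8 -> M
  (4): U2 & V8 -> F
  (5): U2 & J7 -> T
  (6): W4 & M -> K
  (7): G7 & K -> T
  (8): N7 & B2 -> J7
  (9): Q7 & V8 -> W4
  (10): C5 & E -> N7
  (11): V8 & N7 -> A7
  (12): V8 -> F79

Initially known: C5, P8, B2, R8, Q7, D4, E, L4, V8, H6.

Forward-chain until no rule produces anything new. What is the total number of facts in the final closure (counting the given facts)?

Round 1: (3) [R8 & V8 -> M]; (9) [Q7 & V8 -> W4]; (10) [C5 & E -> N7]; (12) [V8 -> F79]. New: M, W4, N7, F79.
Round 2: (6) [W4 & M -> K]; (8) [N7 & B2 -> J7]; (11) [V8 & N7 -> A7]. New: K, J7, A7.
Round 3: (1) [K & B2 -> S8]. New: S8.
Round 4: (2) [S8 & L4 -> U2]. New: U2.
Round 5: (4) [U2 & V8 -> F]; (5) [U2 & J7 -> T]. New: F, T.
Closure: {A7, B2, C5, D4, E, F, F79, H6, J7, K, L4, M, N7, P8, Q7, R8, S8, T, U2, V8, W4} — 21 facts.

21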